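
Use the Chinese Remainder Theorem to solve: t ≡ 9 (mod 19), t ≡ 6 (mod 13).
M = 19 × 13 = 247. M₁ = 13, y₁ ≡ 3 (mod 19). M₂ = 19, y₂ ≡ 11 (mod 13). t = 9×13×3 + 6×19×11 ≡ 123 (mod 247)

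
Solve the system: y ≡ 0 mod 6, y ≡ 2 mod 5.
M = 6 × 5 = 30. M₁ = 5, y₁ ≡ 5 mod 6. M₂ = 6, y₂ ≡ 1 mod 5. y = 0×5×5 + 2×6×1 ≡ 12 mod 30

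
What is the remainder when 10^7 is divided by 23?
By repeated squaring (mod 23): 10^{1}≡10, 10^{2}≡8, 10^{4}≡18. Then 10^{7} = 10^{4+2+1} ≡ 18 × 8 × 10 ≡ 14 (mod 23)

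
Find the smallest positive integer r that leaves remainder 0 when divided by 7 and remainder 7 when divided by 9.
M = 7 × 9 = 63. M₁ = 9, y₁ ≡ 4 (mod 7). M₂ = 7, y₂ ≡ 4 (mod 9). r = 0×9×4 + 7×7×4 ≡ 7 (mod 63)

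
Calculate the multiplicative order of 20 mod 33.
Powers of 20 mod 33: 20^1≡20, 20^2≡4, 20^3≡14, 20^4≡16, 20^5≡23, 20^6≡31, 20^7≡26, 20^8≡25, 20^9≡5, 20^10≡1. Order = 10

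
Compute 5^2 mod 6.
5^{2} = 25 ≡ 1 mod 6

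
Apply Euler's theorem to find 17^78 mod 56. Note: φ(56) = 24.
By Euler: 17^{24} ≡ 1 mod 56 since gcd(17, 56) = 1. 78 = 3×24 + 6. So 17^{78} ≡ 17^{6} ≡ 1 mod 56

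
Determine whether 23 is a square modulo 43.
By Euler's criterion: 23^{21} ≡ 1 (mod 43). Since this equals 1, 23 is a QR.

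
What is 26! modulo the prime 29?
(28)! = (26)! × (27) × (28) ≡ -1 (mod 29). So (26)! ≡ -1 × [(28)(27)]^(-1) ≡ 14 (mod 29)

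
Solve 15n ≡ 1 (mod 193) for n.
Since 193 is prime, by Fermat 15^(-1) ≡ 15^{191} ≡ 103 (mod 193). Verify: 15 × 103 = 1545 ≡ 1 (mod 193)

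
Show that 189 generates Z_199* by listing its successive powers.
189^1, 189^2, ..., 189^{198} mod 199: [189, 100, 194, 50, 97, 25, 148, 112, 74, 56, 37, 28, 118, 14, 59, 7, 129, 103, 164, 151, 82, 175, 41, 187, 120, 193, 60, 196, 30, 98, 15, 49, 107, 124, 153, 62, 176, 31, 88, 115, 44, 157, 22, 178, 11, 89, 105, 144, 152, 72, 76, 36, 38, 18, 19, 9, 109, 104, 154, 52, 77, 26, 138, 13, 69, 106, 134, 53, 67, 126, 133, 63, 166, 131, 83, 165, 141, 182, 170, 91, 85, 145, 142, 172, 71, 86, 135, 43, 167, 121, 183, 160, 191, 80, 195, 40, 197, 20, 198, 10, 99, 5, 149, 102, 174, 51, 87, 125, 143, 162, 171, 81, 185, 140, 192, 70, 96, 35, 48, 117, 24, 158, 12, 79, 6, 139, 3, 169, 101, 184, 150, 92, 75, 46, 137, 23, 168, 111, 84, 155, 42, 177, 21, 188, 110, 94, 55, 47, 127, 123, 163, 161, 181, 180, 190, 90, 95, 45, 147, 122, 173, 61, 186, 130, 93, 65, 146, 132, 73, 66, 136, 33, 68, 116, 34, 58, 17, 29, 108, 114, 54, 57, 27, 128, 113, 64, 156, 32, 78, 16, 39, 8, 119, 4, 159, 2, 179, 1]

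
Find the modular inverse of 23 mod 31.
Since 31 is prime, by Fermat 23^(-1) ≡ 23^{29} ≡ 27 mod 31. Verify: 23 × 27 = 621 ≡ 1 mod 31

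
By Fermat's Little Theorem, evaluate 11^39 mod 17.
By Fermat: 11^{16} ≡ 1 mod 17. 39 = 2×16 + 7. So 11^{39} ≡ 11^{7} ≡ 3 mod 17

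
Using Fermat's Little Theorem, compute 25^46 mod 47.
By Fermat's Little Theorem, 25^{46} ≡ 1 (mod 47) since 47 is prime and gcd(25, 47) = 1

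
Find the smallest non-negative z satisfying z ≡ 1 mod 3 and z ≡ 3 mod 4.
M = 3 × 4 = 12. M₁ = 4, y₁ ≡ 1 mod 3. M₂ = 3, y₂ ≡ 3 mod 4. z = 1×4×1 + 3×3×3 ≡ 7 mod 12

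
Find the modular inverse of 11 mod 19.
Since 19 is prime, by Fermat 11^(-1) ≡ 11^{17} ≡ 7 (mod 19). Verify: 11 × 7 = 77 ≡ 1 (mod 19)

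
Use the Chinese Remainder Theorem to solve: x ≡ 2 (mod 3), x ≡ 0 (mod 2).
M = 3 × 2 = 6. M₁ = 2, y₁ ≡ 2 (mod 3). M₂ = 3, y₂ ≡ 1 (mod 2). x = 2×2×2 + 0×3×1 ≡ 2 (mod 6)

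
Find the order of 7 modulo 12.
Powers of 7 mod 12: 7^1≡7, 7^2≡1. Order = 2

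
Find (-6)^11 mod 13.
By repeated squaring mod 13: (-6)^{1}≡7, (-6)^{2}≡10, (-6)^{4}≡9, (-6)^{8}≡3. Then (-6)^{11} = (-6)^{8+2+1} ≡ 3 × 10 × 7 ≡ 2 mod 13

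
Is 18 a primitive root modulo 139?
ord_139(18) divides 138. For each prime q|138: 18^{69}≡138, 18^{46}≡42, 18^{6}≡36, none ≡ 1. So 18 has order 138 and is a primitive root mod 139.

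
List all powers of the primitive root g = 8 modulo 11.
8^1, 8^2, ..., 8^{10} mod 11: [8, 9, 6, 4, 10, 3, 2, 5, 7, 1]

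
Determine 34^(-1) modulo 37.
Since 37 is prime, by Fermat 34^(-1) ≡ 34^{35} ≡ 12 (mod 37). Verify: 34 × 12 = 408 ≡ 1 (mod 37)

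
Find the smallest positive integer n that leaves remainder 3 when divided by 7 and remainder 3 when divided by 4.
M = 7 × 4 = 28. M₁ = 4, y₁ ≡ 2 mod 7. M₂ = 7, y₂ ≡ 3 mod 4. n = 3×4×2 + 3×7×3 ≡ 3 mod 28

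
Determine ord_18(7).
Powers of 7 mod 18: 7^1≡7, 7^2≡13, 7^3≡1. Order = 3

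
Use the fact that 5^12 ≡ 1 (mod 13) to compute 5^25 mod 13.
By Fermat: 5^{12} ≡ 1 (mod 13). 25 = 2×12 + 1. So 5^{25} ≡ 5^{1} ≡ 5 (mod 13)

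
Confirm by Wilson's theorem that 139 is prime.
(138)! mod 139 = 138. Since this equals -1 (mod 139), Wilson confirms 139 is prime.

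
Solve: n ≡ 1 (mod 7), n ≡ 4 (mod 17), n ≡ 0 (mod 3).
M = 7 × 17 × 3 = 357. M₁ = 51, y₁ ≡ 4 (mod 7). M₂ = 21, y₂ ≡ 13 (mod 17). M₃ = 119, y₃ ≡ 2 (mod 3). n = 1×51×4 + 4×21×13 + 0×119×2 ≡ 225 (mod 357)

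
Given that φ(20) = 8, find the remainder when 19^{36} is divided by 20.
By Euler: 19^{8} ≡ 1 mod 20 since gcd(19, 20) = 1. 36 = 4×8 + 4. So 19^{36} ≡ 19^{4} ≡ 1 mod 20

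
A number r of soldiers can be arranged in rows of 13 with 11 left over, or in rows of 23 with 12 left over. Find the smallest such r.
M = 13 × 23 = 299. M₁ = 23, y₁ ≡ 4 mod 13. M₂ = 13, y₂ ≡ 16 mod 23. r = 11×23×4 + 12×13×16 ≡ 219 mod 299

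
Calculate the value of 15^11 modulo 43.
By repeated squaring (mod 43): 15^{1}≡15, 15^{2}≡10, 15^{4}≡14, 15^{8}≡24. Then 15^{11} = 15^{8+2+1} ≡ 24 × 10 × 15 ≡ 31 (mod 43)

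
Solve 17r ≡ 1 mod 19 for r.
Since 19 is prime, by Fermat 17^(-1) ≡ 17^{17} ≡ 9 mod 19. Verify: 17 × 9 = 153 ≡ 1 mod 19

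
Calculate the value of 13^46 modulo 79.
By repeated squaring (mod 79): 13^{1}≡13, 13^{2}≡11, 13^{4}≡42, 13^{8}≡26, 13^{16}≡44, 13^{32}≡40. Then 13^{46} = 13^{32+8+4+2} ≡ 40 × 26 × 42 × 11 ≡ 2 (mod 79)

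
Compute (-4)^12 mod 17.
By repeated squaring mod 17: (-4)^{1}≡13, (-4)^{2}≡16, (-4)^{4}≡1, (-4)^{8}≡1. Then (-4)^{12} = (-4)^{8+4} ≡ 1 × 1 ≡ 1 mod 17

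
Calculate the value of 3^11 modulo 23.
By repeated squaring (mod 23): 3^{1}≡3, 3^{2}≡9, 3^{4}≡12, 3^{8}≡6. Then 3^{11} = 3^{8+2+1} ≡ 6 × 9 × 3 ≡ 1 (mod 23)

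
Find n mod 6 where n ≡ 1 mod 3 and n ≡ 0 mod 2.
M = 3 × 2 = 6. M₁ = 2, y₁ ≡ 2 mod 3. M₂ = 3, y₂ ≡ 1 mod 2. n = 1×2×2 + 0×3×1 ≡ 4 mod 6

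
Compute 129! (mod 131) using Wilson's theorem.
(130)! = (129)! × (130) ≡ -1 (mod 131). So (129)! ≡ -1 × (130)^(-1) ≡ (-1)×(-1) = 1 (mod 131)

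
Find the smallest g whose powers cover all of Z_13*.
g = 2. Powers: [2, 4, 8, 3, 6, 12, 11, 9, 5, ...] generates all 12 non-zero residues.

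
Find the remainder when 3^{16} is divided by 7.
By Fermat: 3^{6} ≡ 1 mod 7. 16 = 2×6 + 4. So 3^{16} ≡ 3^{4} ≡ 4 mod 7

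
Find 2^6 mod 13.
By repeated squaring mod 13: 2^{1}≡2, 2^{2}≡4, 2^{4}≡3. Then 2^{6} = 2^{4+2} ≡ 3 × 4 ≡ 12 mod 13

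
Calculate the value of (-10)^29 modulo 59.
By repeated squaring mod 59: (-10)^{1}≡49, (-10)^{2}≡41, (-10)^{4}≡29, (-10)^{8}≡15, (-10)^{16}≡48. Then (-10)^{29} = (-10)^{16+8+4+1} ≡ 48 × 15 × 29 × 49 ≡ 1 mod 59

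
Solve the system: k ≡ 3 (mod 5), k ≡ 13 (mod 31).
M = 5 × 31 = 155. M₁ = 31, y₁ ≡ 1 (mod 5). M₂ = 5, y₂ ≡ 25 (mod 31). k = 3×31×1 + 13×5×25 ≡ 13 (mod 155)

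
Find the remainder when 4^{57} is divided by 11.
By Fermat: 4^{10} ≡ 1 mod 11. 57 = 5×10 + 7. So 4^{57} ≡ 4^{7} ≡ 5 mod 11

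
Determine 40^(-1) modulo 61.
Since 61 is prime, by Fermat 40^(-1) ≡ 40^{59} ≡ 29 mod 61. Verify: 40 × 29 = 1160 ≡ 1 mod 61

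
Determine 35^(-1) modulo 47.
Since 47 is prime, by Fermat 35^(-1) ≡ 35^{45} ≡ 43 (mod 47). Verify: 35 × 43 = 1505 ≡ 1 (mod 47)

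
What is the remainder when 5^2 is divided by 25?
5^{2} = 25 ≡ 0 (mod 25)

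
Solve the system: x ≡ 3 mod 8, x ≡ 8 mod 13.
M = 8 × 13 = 104. M₁ = 13, y₁ ≡ 5 mod 8. M₂ = 8, y₂ ≡ 5 mod 13. x = 3×13×5 + 8×8×5 ≡ 99 mod 104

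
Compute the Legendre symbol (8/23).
(8/23) = 8^{11} mod 23 = 1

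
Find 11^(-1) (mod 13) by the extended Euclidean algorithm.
Extended GCD: 11(6) + 13(-5) = 1. So 11^(-1) ≡ 6 (mod 13). Verify: 11 × 6 = 66 ≡ 1 (mod 13)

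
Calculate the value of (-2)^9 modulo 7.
Using Fermat: (-2)^{6} ≡ 1 (mod 7). 9 ≡ 3 (mod 6). So (-2)^{9} ≡ (-2)^{3} ≡ 6 (mod 7)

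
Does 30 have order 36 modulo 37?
30^{18} ≡ 1 mod 37 and 18 < 36, so ord_37(30) = 18 ≠ 36 and 30 is not a primitive root.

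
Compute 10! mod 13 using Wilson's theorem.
(12)! = (10)! × (11) × (12) ≡ -1 mod 13. So (10)! ≡ -1 × [(12)(11)]^(-1) ≡ 6 mod 13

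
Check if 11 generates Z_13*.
ord_13(11) divides 12. For each prime q|12: 11^{6}≡12, 11^{4}≡3, none ≡ 1. So 11 has order 12 and is a primitive root mod 13.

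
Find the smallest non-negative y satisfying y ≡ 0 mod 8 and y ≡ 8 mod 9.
M = 8 × 9 = 72. M₁ = 9, y₁ ≡ 1 mod 8. M₂ = 8, y₂ ≡ 8 mod 9. y = 0×9×1 + 8×8×8 ≡ 8 mod 72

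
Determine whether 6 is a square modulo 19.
By Euler's criterion: 6^{9} ≡ 1 mod 19. Since this equals 1, 6 is a QR.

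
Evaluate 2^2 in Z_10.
2^{2} = 4 ≡ 4 (mod 10)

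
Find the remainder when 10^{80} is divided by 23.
By Fermat: 10^{22} ≡ 1 (mod 23). 80 = 3×22 + 14. So 10^{80} ≡ 10^{14} ≡ 12 (mod 23)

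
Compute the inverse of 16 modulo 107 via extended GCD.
Extended GCD: 16(-20) + 107(3) = 1. So 16^(-1) ≡ -20 ≡ 87 (mod 107). Verify: 16 × 87 = 1392 ≡ 1 (mod 107)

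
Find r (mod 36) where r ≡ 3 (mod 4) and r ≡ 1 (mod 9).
M = 4 × 9 = 36. M₁ = 9, y₁ ≡ 1 (mod 4). M₂ = 4, y₂ ≡ 7 (mod 9). r = 3×9×1 + 1×4×7 ≡ 19 (mod 36)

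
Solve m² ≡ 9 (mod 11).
The square roots of 9 mod 11 are 3 and 8. Verify: 3² = 9 ≡ 9 (mod 11)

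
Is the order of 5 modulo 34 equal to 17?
Powers of 5 mod 34: 5^1≡5, 5^2≡25, 5^3≡23, 5^4≡13, 5^5≡31, 5^6≡19, 5^7≡27, 5^8≡33, 5^9≡29, 5^10≡9, 5^11≡11, 5^12≡21, 5^13≡3, 5^14≡15, 5^15≡7, 5^16≡1. Already 5^16≡1, so the order is 16 < 17. No, the actual order is 16.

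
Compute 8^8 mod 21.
By repeated squaring mod 21: 8^{1}≡8, 8^{2}≡1, 8^{4}≡1, 8^{8}≡1. So 8^{8} ≡ 1 mod 21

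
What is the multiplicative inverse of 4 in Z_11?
Since 11 is prime, by Fermat 4^(-1) ≡ 4^{9} ≡ 3 mod 11. Verify: 4 × 3 = 12 ≡ 1 mod 11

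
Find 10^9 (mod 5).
By repeated squaring (mod 5): 10^{1}≡0, 10^{2}≡0, 10^{4}≡0, 10^{8}≡0. Then 10^{9} = 10^{8+1} ≡ 0 × 0 ≡ 0 (mod 5)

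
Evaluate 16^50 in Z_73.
By repeated squaring mod 73: 16^{1}≡16, 16^{2}≡37, 16^{4}≡55, 16^{8}≡32, 16^{16}≡2, 16^{32}≡4. Then 16^{50} = 16^{32+16+2} ≡ 4 × 2 × 37 ≡ 4 mod 73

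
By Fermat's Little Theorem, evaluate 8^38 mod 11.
By Fermat: 8^{10} ≡ 1 (mod 11). 38 = 3×10 + 8. So 8^{38} ≡ 8^{8} ≡ 5 (mod 11)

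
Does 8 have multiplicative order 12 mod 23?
Powers of 8 mod 23: 8^1≡8, 8^2≡18, 8^3≡6, 8^4≡2, 8^5≡16, 8^6≡13, 8^7≡12, 8^8≡4, 8^9≡9, 8^10≡3, 8^11≡1. Already 8^11≡1, so the order is 11 < 12. No, the actual order is 11.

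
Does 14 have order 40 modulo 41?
14^{8} ≡ 1 (mod 41) and 8 < 40, so ord_41(14) = 8 ≠ 40 and 14 is not a primitive root.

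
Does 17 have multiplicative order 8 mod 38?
Powers of 17 mod 38: 17^1≡17, 17^2≡23, 17^3≡11, 17^4≡35, 17^5≡25, 17^6≡7, 17^7≡5, 17^8≡9, 17^9≡1. 17^8≡9≢1, so ord ≠ 8. No, the actual order is 9.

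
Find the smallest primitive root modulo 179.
g = 2. For each prime q|178: 2^{89}≡178, 2^{2}≡4, none ≡ 1, so ord_179(2) = 178 and 2 is a primitive root.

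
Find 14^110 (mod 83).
Using Fermat: 14^{82} ≡ 1 (mod 83). 110 ≡ 28 (mod 82). So 14^{110} ≡ 14^{28} ≡ 64 (mod 83)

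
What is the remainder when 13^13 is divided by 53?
By repeated squaring (mod 53): 13^{1}≡13, 13^{2}≡10, 13^{4}≡47, 13^{8}≡36. Then 13^{13} = 13^{8+4+1} ≡ 36 × 47 × 13 ≡ 1 (mod 53)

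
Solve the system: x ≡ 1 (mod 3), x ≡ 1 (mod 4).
M = 3 × 4 = 12. M₁ = 4, y₁ ≡ 1 (mod 3). M₂ = 3, y₂ ≡ 3 (mod 4). x = 1×4×1 + 1×3×3 ≡ 1 (mod 12)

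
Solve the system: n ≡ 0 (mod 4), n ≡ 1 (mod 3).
M = 4 × 3 = 12. M₁ = 3, y₁ ≡ 3 (mod 4). M₂ = 4, y₂ ≡ 1 (mod 3). n = 0×3×3 + 1×4×1 ≡ 4 (mod 12)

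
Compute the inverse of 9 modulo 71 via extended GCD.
Extended GCD: 9(8) + 71(-1) = 1. So 9^(-1) ≡ 8 (mod 71). Verify: 9 × 8 = 72 ≡ 1 (mod 71)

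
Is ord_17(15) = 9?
Powers of 15 mod 17: 15^1≡15, 15^2≡4, 15^3≡9, 15^4≡16, 15^5≡2, 15^6≡13, 15^7≡8, 15^8≡1. Already 15^8≡1, so the order is 8 < 9. No, the actual order is 8.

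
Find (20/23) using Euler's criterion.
(20/23) = 20^{11} mod 23 = -1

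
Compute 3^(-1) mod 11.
Since 11 is prime, by Fermat 3^(-1) ≡ 3^{9} ≡ 4 mod 11. Verify: 3 × 4 = 12 ≡ 1 mod 11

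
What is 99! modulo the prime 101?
(100)! = (99)! × (100) ≡ -1 mod 101. So (99)! ≡ -1 × (100)^(-1) ≡ (-1)×(-1) = 1 mod 101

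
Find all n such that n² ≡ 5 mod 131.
The square roots of 5 mod 131 are 108 and 23. Verify: 108² = 11664 ≡ 5 mod 131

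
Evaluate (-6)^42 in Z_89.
By repeated squaring mod 89: (-6)^{1}≡83, (-6)^{2}≡36, (-6)^{4}≡50, (-6)^{8}≡8, (-6)^{16}≡64, (-6)^{32}≡2. Then (-6)^{42} = (-6)^{32+8+2} ≡ 2 × 8 × 36 ≡ 42 mod 89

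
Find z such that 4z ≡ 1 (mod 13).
Since 13 is prime, by Fermat 4^(-1) ≡ 4^{11} ≡ 10 (mod 13). Verify: 4 × 10 = 40 ≡ 1 (mod 13)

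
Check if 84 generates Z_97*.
ord_97(84) divides 96. For each prime q|96: 84^{48}≡96, 84^{32}≡35, none ≡ 1. So 84 has order 96 and is a primitive root mod 97.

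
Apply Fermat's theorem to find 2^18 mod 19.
By Fermat's Little Theorem, 2^{18} ≡ 1 mod 19 since 19 is prime and gcd(2, 19) = 1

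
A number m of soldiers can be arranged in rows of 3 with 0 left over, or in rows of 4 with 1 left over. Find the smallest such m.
M = 3 × 4 = 12. M₁ = 4, y₁ ≡ 1 (mod 3). M₂ = 3, y₂ ≡ 3 (mod 4). m = 0×4×1 + 1×3×3 ≡ 9 (mod 12)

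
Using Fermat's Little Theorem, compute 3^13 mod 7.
By Fermat: 3^{6} ≡ 1 (mod 7). 13 = 2×6 + 1. So 3^{13} ≡ 3^{1} ≡ 3 (mod 7)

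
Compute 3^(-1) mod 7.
Since 7 is prime, by Fermat 3^(-1) ≡ 3^{5} ≡ 5 mod 7. Verify: 3 × 5 = 15 ≡ 1 mod 7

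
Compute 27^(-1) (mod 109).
Since 109 is prime, by Fermat 27^(-1) ≡ 27^{107} ≡ 105 (mod 109). Verify: 27 × 105 = 2835 ≡ 1 (mod 109)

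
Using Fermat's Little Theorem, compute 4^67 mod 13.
By Fermat: 4^{12} ≡ 1 (mod 13). 67 = 5×12 + 7. So 4^{67} ≡ 4^{7} ≡ 4 (mod 13)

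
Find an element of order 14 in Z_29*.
4 has order 14 mod 29 since 4^{14} ≡ 1 (mod 29) and no smaller power works.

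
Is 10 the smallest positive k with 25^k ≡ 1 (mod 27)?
Powers of 25 mod 27: 25^1≡25, 25^2≡4, 25^3≡19, 25^4≡16, 25^5≡22, 25^6≡10, 25^7≡7, 25^8≡13, 25^9≡1. Already 25^9≡1, so the order is 9 < 10. No, the actual order is 9.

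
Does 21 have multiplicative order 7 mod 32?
Powers of 21 mod 32: 21^1≡21, 21^2≡25, 21^3≡13, 21^4≡17, 21^5≡5, 21^6≡9, 21^7≡29, 21^8≡1. 21^7≡29≢1, so ord ≠ 7. No, the actual order is 8.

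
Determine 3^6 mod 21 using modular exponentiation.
By repeated squaring mod 21: 3^{1}≡3, 3^{2}≡9, 3^{4}≡18. Then 3^{6} = 3^{4+2} ≡ 18 × 9 ≡ 15 mod 21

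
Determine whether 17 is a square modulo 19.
By Euler's criterion: 17^{9} ≡ 1 mod 19. Since this equals 1, 17 is a QR.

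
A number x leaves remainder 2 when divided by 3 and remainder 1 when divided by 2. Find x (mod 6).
M = 3 × 2 = 6. M₁ = 2, y₁ ≡ 2 (mod 3). M₂ = 3, y₂ ≡ 1 (mod 2). x = 2×2×2 + 1×3×1 ≡ 5 (mod 6)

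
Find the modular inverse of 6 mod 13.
Since 13 is prime, by Fermat 6^(-1) ≡ 6^{11} ≡ 11 (mod 13). Verify: 6 × 11 = 66 ≡ 1 (mod 13)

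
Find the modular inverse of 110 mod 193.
Since 193 is prime, by Fermat 110^(-1) ≡ 110^{191} ≡ 93 mod 193. Verify: 110 × 93 = 10230 ≡ 1 mod 193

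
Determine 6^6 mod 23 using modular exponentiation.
By repeated squaring mod 23: 6^{1}≡6, 6^{2}≡13, 6^{4}≡8. Then 6^{6} = 6^{4+2} ≡ 8 × 13 ≡ 12 mod 23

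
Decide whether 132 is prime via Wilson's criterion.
(131)! mod 132 = 0. Since 0 ≢ -1 mod 132, 132 is not prime.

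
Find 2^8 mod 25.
By repeated squaring mod 25: 2^{1}≡2, 2^{2}≡4, 2^{4}≡16, 2^{8}≡6. So 2^{8} ≡ 6 mod 25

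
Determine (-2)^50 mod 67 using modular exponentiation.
By repeated squaring mod 67: (-2)^{1}≡65, (-2)^{2}≡4, (-2)^{4}≡16, (-2)^{8}≡55, (-2)^{16}≡10, (-2)^{32}≡33. Then (-2)^{50} = (-2)^{32+16+2} ≡ 33 × 10 × 4 ≡ 47 mod 67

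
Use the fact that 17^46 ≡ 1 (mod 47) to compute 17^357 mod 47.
By Fermat: 17^{46} ≡ 1 (mod 47). 357 ≡ 35 (mod 46). So 17^{357} ≡ 17^{35} ≡ 8 (mod 47)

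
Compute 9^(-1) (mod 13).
Since 13 is prime, by Fermat 9^(-1) ≡ 9^{11} ≡ 3 (mod 13). Verify: 9 × 3 = 27 ≡ 1 (mod 13)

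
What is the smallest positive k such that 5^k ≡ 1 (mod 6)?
Powers of 5 mod 6: 5^1≡5, 5^2≡1. So the order of 5 is 2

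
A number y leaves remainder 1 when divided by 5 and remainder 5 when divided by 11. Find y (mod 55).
M = 5 × 11 = 55. M₁ = 11, y₁ ≡ 1 (mod 5). M₂ = 5, y₂ ≡ 9 (mod 11). y = 1×11×1 + 5×5×9 ≡ 16 (mod 55)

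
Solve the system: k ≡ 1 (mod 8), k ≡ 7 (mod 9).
M = 8 × 9 = 72. M₁ = 9, y₁ ≡ 1 (mod 8). M₂ = 8, y₂ ≡ 8 (mod 9). k = 1×9×1 + 7×8×8 ≡ 25 (mod 72)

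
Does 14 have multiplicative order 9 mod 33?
Powers of 14 mod 33: 14^1≡14, 14^2≡31, 14^3≡5, 14^4≡4, 14^5≡23, 14^6≡25, 14^7≡20, 14^8≡16, 14^9≡26, 14^10≡1. 14^9≡26≢1, so ord ≠ 9. No, the actual order is 10.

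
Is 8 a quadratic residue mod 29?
By Euler's criterion: 8^{14} ≡ 28 (mod 29). Since this equals -1 (≡ 28), 8 is not a QR.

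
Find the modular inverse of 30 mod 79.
Since 79 is prime, by Fermat 30^(-1) ≡ 30^{77} ≡ 29 (mod 79). Verify: 30 × 29 = 870 ≡ 1 (mod 79)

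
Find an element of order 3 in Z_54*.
19 has order 3 mod 54 since 19^{3} ≡ 1 (mod 54) and no smaller power works.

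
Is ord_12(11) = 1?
Powers of 11 mod 12: 11^1≡11, 11^2≡1. 11^1≡11≢1, so ord ≠ 1. No, the actual order is 2.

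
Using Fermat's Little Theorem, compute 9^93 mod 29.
By Fermat: 9^{28} ≡ 1 (mod 29). 93 = 3×28 + 9. So 9^{93} ≡ 9^{9} ≡ 6 (mod 29)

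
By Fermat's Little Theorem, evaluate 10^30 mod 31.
By Fermat's Little Theorem, 10^{30} ≡ 1 mod 31 since 31 is prime and gcd(10, 31) = 1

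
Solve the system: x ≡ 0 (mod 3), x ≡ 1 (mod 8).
M = 3 × 8 = 24. M₁ = 8, y₁ ≡ 2 (mod 3). M₂ = 3, y₂ ≡ 3 (mod 8). x = 0×8×2 + 1×3×3 ≡ 9 (mod 24)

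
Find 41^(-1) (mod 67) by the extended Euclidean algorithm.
Extended GCD: 41(18) + 67(-11) = 1. So 41^(-1) ≡ 18 (mod 67). Verify: 41 × 18 = 738 ≡ 1 (mod 67)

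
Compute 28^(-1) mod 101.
Since 101 is prime, by Fermat 28^(-1) ≡ 28^{99} ≡ 83 mod 101. Verify: 28 × 83 = 2324 ≡ 1 mod 101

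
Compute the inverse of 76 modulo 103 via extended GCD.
Extended GCD: 76(-42) + 103(31) = 1. So 76^(-1) ≡ -42 ≡ 61 (mod 103). Verify: 76 × 61 = 4636 ≡ 1 (mod 103)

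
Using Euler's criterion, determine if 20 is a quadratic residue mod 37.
By Euler's criterion: 20^{18} ≡ 36 (mod 37). Since this equals -1 (≡ 36), 20 is not a QR.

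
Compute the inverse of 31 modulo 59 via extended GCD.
Extended GCD: 31(-19) + 59(10) = 1. So 31^(-1) ≡ -19 ≡ 40 (mod 59). Verify: 31 × 40 = 1240 ≡ 1 (mod 59)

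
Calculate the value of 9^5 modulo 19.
By repeated squaring mod 19: 9^{1}≡9, 9^{2}≡5, 9^{4}≡6. Then 9^{5} = 9^{4+1} ≡ 6 × 9 ≡ 16 mod 19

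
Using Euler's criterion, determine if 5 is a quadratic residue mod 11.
By Euler's criterion: 5^{5} ≡ 1 (mod 11). Since this equals 1, 5 is a QR.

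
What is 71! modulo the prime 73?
(72)! = (71)! × (72) ≡ -1 mod 73. So (71)! ≡ -1 × (72)^(-1) ≡ (-1)×(-1) = 1 mod 73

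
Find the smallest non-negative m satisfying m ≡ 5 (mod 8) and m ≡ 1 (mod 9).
M = 8 × 9 = 72. M₁ = 9, y₁ ≡ 1 (mod 8). M₂ = 8, y₂ ≡ 8 (mod 9). m = 5×9×1 + 1×8×8 ≡ 37 (mod 72)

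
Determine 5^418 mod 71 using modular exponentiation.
Using Fermat: 5^{70} ≡ 1 (mod 71). 418 ≡ 68 (mod 70). So 5^{418} ≡ 5^{68} ≡ 54 (mod 71)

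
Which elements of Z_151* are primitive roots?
There are φ(150) = 40 primitive roots mod 151: {6, 7, 12, 13, 14, 15, 30, 35, 48, 51, 52, 54, 56, 61, 63, 71, 77, 82, 89, 93, 96, 102, 104, 106, 108, 109, 111, 112, 114, 115, 117, 120, 126, 129, 130, 133, 134, 140, 141, 146}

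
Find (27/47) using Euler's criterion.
(27/47) = 27^{23} mod 47 = 1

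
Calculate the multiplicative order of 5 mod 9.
Powers of 5 mod 9: 5^1≡5, 5^2≡7, 5^3≡8, 5^4≡4, 5^5≡2, 5^6≡1. So the order of 5 is 6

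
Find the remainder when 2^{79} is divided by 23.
By Fermat: 2^{22} ≡ 1 mod 23. 79 = 3×22 + 13. So 2^{79} ≡ 2^{13} ≡ 4 mod 23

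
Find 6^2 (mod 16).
6^{2} = 36 ≡ 4 (mod 16)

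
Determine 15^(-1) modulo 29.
Since 29 is prime, by Fermat 15^(-1) ≡ 15^{27} ≡ 2 mod 29. Verify: 15 × 2 = 30 ≡ 1 mod 29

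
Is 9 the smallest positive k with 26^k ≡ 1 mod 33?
Powers of 26 mod 33: 26^1≡26, 26^2≡16, 26^3≡20, 26^4≡25, 26^5≡23, 26^6≡4, 26^7≡5, 26^8≡31, 26^9≡14, 26^10≡1. 26^9≡14≢1, so ord ≠ 9. No, the actual order is 10.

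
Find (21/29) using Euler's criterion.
(21/29) = 21^{14} mod 29 = -1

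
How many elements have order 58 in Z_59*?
Number of primitive roots mod 59 = φ(p-1) = φ(58) = 28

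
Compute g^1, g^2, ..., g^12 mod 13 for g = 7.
7^1, 7^2, ..., 7^{12} mod 13: [7, 10, 5, 9, 11, 12, 6, 3, 8, 4, 2, 1]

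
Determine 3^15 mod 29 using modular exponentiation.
By repeated squaring mod 29: 3^{1}≡3, 3^{2}≡9, 3^{4}≡23, 3^{8}≡7. Then 3^{15} = 3^{8+4+2+1} ≡ 7 × 23 × 9 × 3 ≡ 26 mod 29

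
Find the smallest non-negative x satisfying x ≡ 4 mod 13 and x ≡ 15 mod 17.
M = 13 × 17 = 221. M₁ = 17, y₁ ≡ 10 mod 13. M₂ = 13, y₂ ≡ 4 mod 17. x = 4×17×10 + 15×13×4 ≡ 134 mod 221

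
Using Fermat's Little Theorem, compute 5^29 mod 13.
By Fermat: 5^{12} ≡ 1 (mod 13). 29 = 2×12 + 5. So 5^{29} ≡ 5^{5} ≡ 5 (mod 13)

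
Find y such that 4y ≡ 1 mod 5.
Since 5 is prime, by Fermat 4^(-1) ≡ 4^{3} ≡ 4 mod 5. Verify: 4 × 4 = 16 ≡ 1 mod 5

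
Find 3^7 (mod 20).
By repeated squaring (mod 20): 3^{1}≡3, 3^{2}≡9, 3^{4}≡1. Then 3^{7} = 3^{4+2+1} ≡ 1 × 9 × 3 ≡ 7 (mod 20)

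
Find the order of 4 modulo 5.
Powers of 4 mod 5: 4^1≡4, 4^2≡1. ord_5(4) = 2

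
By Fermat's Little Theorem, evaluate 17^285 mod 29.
By Fermat: 17^{28} ≡ 1 mod 29. 285 ≡ 5 mod 28. So 17^{285} ≡ 17^{5} ≡ 17 mod 29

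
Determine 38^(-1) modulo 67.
Since 67 is prime, by Fermat 38^(-1) ≡ 38^{65} ≡ 30 mod 67. Verify: 38 × 30 = 1140 ≡ 1 mod 67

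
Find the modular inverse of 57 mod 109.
Since 109 is prime, by Fermat 57^(-1) ≡ 57^{107} ≡ 44 mod 109. Verify: 57 × 44 = 2508 ≡ 1 mod 109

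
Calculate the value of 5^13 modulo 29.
By repeated squaring (mod 29): 5^{1}≡5, 5^{2}≡25, 5^{4}≡16, 5^{8}≡24. Then 5^{13} = 5^{8+4+1} ≡ 24 × 16 × 5 ≡ 6 (mod 29)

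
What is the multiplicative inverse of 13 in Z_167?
Since 167 is prime, by Fermat 13^(-1) ≡ 13^{165} ≡ 90 (mod 167). Verify: 13 × 90 = 1170 ≡ 1 (mod 167)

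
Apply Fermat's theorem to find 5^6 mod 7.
By Fermat's Little Theorem, 5^{6} ≡ 1 mod 7 since 7 is prime and gcd(5, 7) = 1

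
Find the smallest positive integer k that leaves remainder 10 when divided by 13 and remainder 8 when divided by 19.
M = 13 × 19 = 247. M₁ = 19, y₁ ≡ 11 (mod 13). M₂ = 13, y₂ ≡ 3 (mod 19). k = 10×19×11 + 8×13×3 ≡ 179 (mod 247)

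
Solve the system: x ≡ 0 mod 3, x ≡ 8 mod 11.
M = 3 × 11 = 33. M₁ = 11, y₁ ≡ 2 mod 3. M₂ = 3, y₂ ≡ 4 mod 11. x = 0×11×2 + 8×3×4 ≡ 30 mod 33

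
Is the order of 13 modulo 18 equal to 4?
Powers of 13 mod 18: 13^1≡13, 13^2≡7, 13^3≡1. Already 13^3≡1, so the order is 3 < 4. No, the actual order is 3.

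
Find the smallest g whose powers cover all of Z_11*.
g = 2. For each prime q|10: 2^{5}≡10, 2^{2}≡4, none ≡ 1, so ord_11(2) = 10 and 2 is a primitive root.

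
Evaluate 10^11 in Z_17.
By repeated squaring (mod 17): 10^{1}≡10, 10^{2}≡15, 10^{4}≡4, 10^{8}≡16. Then 10^{11} = 10^{8+2+1} ≡ 16 × 15 × 10 ≡ 3 (mod 17)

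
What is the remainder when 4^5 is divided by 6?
By repeated squaring (mod 6): 4^{1}≡4, 4^{2}≡4, 4^{4}≡4. Then 4^{5} = 4^{4+1} ≡ 4 × 4 ≡ 4 (mod 6)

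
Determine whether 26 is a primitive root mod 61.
ord_61(26) divides 60. For each prime q|60: 26^{30}≡60, 26^{20}≡13, 26^{12}≡9, none ≡ 1. So 26 has order 60 and is a primitive root mod 61.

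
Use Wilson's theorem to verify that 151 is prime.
(150)! mod 151 = 150. Since this equals -1 (mod 151), Wilson confirms 151 is prime.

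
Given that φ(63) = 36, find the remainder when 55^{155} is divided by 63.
By Euler: 55^{36} ≡ 1 mod 63 since gcd(55, 63) = 1. 155 = 4×36 + 11. So 55^{155} ≡ 55^{11} ≡ 55 mod 63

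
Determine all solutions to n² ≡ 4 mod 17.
The square roots of 4 mod 17 are 2 and 15. Verify: 2² = 4 ≡ 4 mod 17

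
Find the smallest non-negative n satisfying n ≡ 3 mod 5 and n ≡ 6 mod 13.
M = 5 × 13 = 65. M₁ = 13, y₁ ≡ 2 mod 5. M₂ = 5, y₂ ≡ 8 mod 13. n = 3×13×2 + 6×5×8 ≡ 58 mod 65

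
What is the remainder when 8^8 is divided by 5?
Using Fermat: 8^{4} ≡ 1 (mod 5). 8 ≡ 0 (mod 4). So 8^{8} ≡ 8^{0} ≡ 1 (mod 5)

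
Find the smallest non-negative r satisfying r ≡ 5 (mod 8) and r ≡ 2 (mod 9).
M = 8 × 9 = 72. M₁ = 9, y₁ ≡ 1 (mod 8). M₂ = 8, y₂ ≡ 8 (mod 9). r = 5×9×1 + 2×8×8 ≡ 29 (mod 72)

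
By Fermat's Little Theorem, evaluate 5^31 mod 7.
By Fermat: 5^{6} ≡ 1 mod 7. 31 = 5×6 + 1. So 5^{31} ≡ 5^{1} ≡ 5 mod 7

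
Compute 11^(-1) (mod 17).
Since 17 is prime, by Fermat 11^(-1) ≡ 11^{15} ≡ 14 (mod 17). Verify: 11 × 14 = 154 ≡ 1 (mod 17)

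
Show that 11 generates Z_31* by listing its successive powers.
11^1, 11^2, ..., 11^{30} mod 31: [11, 28, 29, 9, 6, 4, 13, 19, 23, 5, 24, 16, 21, 14, 30, 20, 3, 2, 22, 25, 27, 18, 12, 8, 26, 7, 15, 10, 17, 1]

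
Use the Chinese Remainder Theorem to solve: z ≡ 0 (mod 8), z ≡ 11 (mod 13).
M = 8 × 13 = 104. M₁ = 13, y₁ ≡ 5 (mod 8). M₂ = 8, y₂ ≡ 5 (mod 13). z = 0×13×5 + 11×8×5 ≡ 24 (mod 104)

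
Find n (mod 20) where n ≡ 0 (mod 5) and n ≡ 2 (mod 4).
M = 5 × 4 = 20. M₁ = 4, y₁ ≡ 4 (mod 5). M₂ = 5, y₂ ≡ 1 (mod 4). n = 0×4×4 + 2×5×1 ≡ 10 (mod 20)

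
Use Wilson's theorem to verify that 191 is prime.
(190)! mod 191 = 190. Since this equals -1 (mod 191), Wilson confirms 191 is prime.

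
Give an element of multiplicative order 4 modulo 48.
19 has order 4 mod 48 since 19^{4} ≡ 1 mod 48 and no smaller power works.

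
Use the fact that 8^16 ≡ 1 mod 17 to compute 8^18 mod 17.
By Fermat: 8^{16} ≡ 1 mod 17. So 8^{18} = 8^{16} · 8^{2} ≡ 8^{2} ≡ 13 mod 17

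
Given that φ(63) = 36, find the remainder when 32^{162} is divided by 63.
By Euler: 32^{36} ≡ 1 mod 63 since gcd(32, 63) = 1. 162 = 4×36 + 18. So 32^{162} ≡ 32^{18} ≡ 1 mod 63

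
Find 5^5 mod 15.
By repeated squaring mod 15: 5^{1}≡5, 5^{2}≡10, 5^{4}≡10. Then 5^{5} = 5^{4+1} ≡ 10 × 5 ≡ 5 mod 15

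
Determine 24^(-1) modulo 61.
Since 61 is prime, by Fermat 24^(-1) ≡ 24^{59} ≡ 28 (mod 61). Verify: 24 × 28 = 672 ≡ 1 (mod 61)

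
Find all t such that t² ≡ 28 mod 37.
The square roots of 28 mod 37 are 19 and 18. Verify: 19² = 361 ≡ 28 mod 37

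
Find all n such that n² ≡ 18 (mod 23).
The square roots of 18 mod 23 are 8 and 15. Verify: 8² = 64 ≡ 18 (mod 23)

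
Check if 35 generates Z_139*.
35^{69} ≡ 1 (mod 139) and 69 < 138, so ord_139(35) = 69 ≠ 138 and 35 is not a primitive root.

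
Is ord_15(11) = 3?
Powers of 11 mod 15: 11^1≡11, 11^2≡1. Already 11^2≡1, so the order is 2 < 3. No, the actual order is 2.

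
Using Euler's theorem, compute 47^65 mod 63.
By Euler: 47^{36} ≡ 1 mod 63 since gcd(47, 63) = 1. 65 = 1×36 + 29. So 47^{65} ≡ 47^{29} ≡ 59 mod 63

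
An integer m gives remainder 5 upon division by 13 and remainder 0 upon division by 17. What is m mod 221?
M = 13 × 17 = 221. M₁ = 17, y₁ ≡ 10 mod 13. M₂ = 13, y₂ ≡ 4 mod 17. m = 5×17×10 + 0×13×4 ≡ 187 mod 221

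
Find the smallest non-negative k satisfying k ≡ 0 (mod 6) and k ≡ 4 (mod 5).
M = 6 × 5 = 30. M₁ = 5, y₁ ≡ 5 (mod 6). M₂ = 6, y₂ ≡ 1 (mod 5). k = 0×5×5 + 4×6×1 ≡ 24 (mod 30)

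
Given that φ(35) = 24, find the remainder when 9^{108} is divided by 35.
By Euler: 9^{24} ≡ 1 mod 35 since gcd(9, 35) = 1. 108 = 4×24 + 12. So 9^{108} ≡ 9^{12} ≡ 1 mod 35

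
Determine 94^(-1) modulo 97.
Since 97 is prime, by Fermat 94^(-1) ≡ 94^{95} ≡ 32 mod 97. Verify: 94 × 32 = 3008 ≡ 1 mod 97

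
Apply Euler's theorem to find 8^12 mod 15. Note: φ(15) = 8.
By Euler: 8^{8} ≡ 1 mod 15 since gcd(8, 15) = 1. 12 = 1×8 + 4. So 8^{12} ≡ 8^{4} ≡ 1 mod 15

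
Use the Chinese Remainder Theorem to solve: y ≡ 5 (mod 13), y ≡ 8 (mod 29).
M = 13 × 29 = 377. M₁ = 29, y₁ ≡ 9 (mod 13). M₂ = 13, y₂ ≡ 9 (mod 29). y = 5×29×9 + 8×13×9 ≡ 356 (mod 377)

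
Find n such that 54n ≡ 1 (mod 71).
Since 71 is prime, by Fermat 54^(-1) ≡ 54^{69} ≡ 25 (mod 71). Verify: 54 × 25 = 1350 ≡ 1 (mod 71)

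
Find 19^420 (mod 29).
Using Fermat: 19^{28} ≡ 1 (mod 29). 420 ≡ 0 (mod 28). So 19^{420} ≡ 19^{0} ≡ 1 (mod 29)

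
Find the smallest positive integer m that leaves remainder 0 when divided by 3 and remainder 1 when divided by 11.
M = 3 × 11 = 33. M₁ = 11, y₁ ≡ 2 (mod 3). M₂ = 3, y₂ ≡ 4 (mod 11). m = 0×11×2 + 1×3×4 ≡ 12 (mod 33)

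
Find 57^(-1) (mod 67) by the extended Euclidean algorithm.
Extended GCD: 57(20) + 67(-17) = 1. So 57^(-1) ≡ 20 (mod 67). Verify: 57 × 20 = 1140 ≡ 1 (mod 67)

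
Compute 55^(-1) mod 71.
Since 71 is prime, by Fermat 55^(-1) ≡ 55^{69} ≡ 31 mod 71. Verify: 55 × 31 = 1705 ≡ 1 mod 71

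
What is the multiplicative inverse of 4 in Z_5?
Since 5 is prime, by Fermat 4^(-1) ≡ 4^{3} ≡ 4 mod 5. Verify: 4 × 4 = 16 ≡ 1 mod 5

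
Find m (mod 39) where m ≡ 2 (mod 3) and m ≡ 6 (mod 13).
M = 3 × 13 = 39. M₁ = 13, y₁ ≡ 1 (mod 3). M₂ = 3, y₂ ≡ 9 (mod 13). m = 2×13×1 + 6×3×9 ≡ 32 (mod 39)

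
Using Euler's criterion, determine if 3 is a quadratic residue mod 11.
By Euler's criterion: 3^{5} ≡ 1 (mod 11). Since this equals 1, 3 is a QR.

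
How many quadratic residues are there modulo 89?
For prime 89, there are (p-1)/2 = (89-1)/2 = 44 quadratic residues (excluding 0).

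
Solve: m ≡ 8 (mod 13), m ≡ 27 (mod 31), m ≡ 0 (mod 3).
M = 13 × 31 × 3 = 1209. M₁ = 93, y₁ ≡ 7 (mod 13). M₂ = 39, y₂ ≡ 4 (mod 31). M₃ = 403, y₃ ≡ 1 (mod 3). m = 8×93×7 + 27×39×4 + 0×403×1 ≡ 957 (mod 1209)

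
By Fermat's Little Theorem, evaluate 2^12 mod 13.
By Fermat's Little Theorem, 2^{12} ≡ 1 mod 13 since 13 is prime and gcd(2, 13) = 1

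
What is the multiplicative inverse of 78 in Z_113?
Since 113 is prime, by Fermat 78^(-1) ≡ 78^{111} ≡ 71 (mod 113). Verify: 78 × 71 = 5538 ≡ 1 (mod 113)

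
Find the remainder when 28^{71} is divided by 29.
By Fermat: 28^{28} ≡ 1 (mod 29). 71 = 2×28 + 15. So 28^{71} ≡ 28^{15} ≡ 28 (mod 29)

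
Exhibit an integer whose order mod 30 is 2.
11 has order 2 mod 30 since 11^{2} ≡ 1 mod 30 and no smaller power works.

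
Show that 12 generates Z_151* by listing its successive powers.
12^1, 12^2, ..., 12^{150} mod 151: [12, 144, 67, 49, 135, 110, 112, 136, 122, 105, 52, 20, 89, 11, 132, 74, 133, 86, 126, 2, 24, 137, 134, 98, 119, 69, 73, 121, 93, 59, 104, 40, 27, 22, 113, 148, 115, 21, 101, 4, 48, 123, 117, 45, 87, 138, 146, 91, 35, 118, 57, 80, 54, 44, 75, 145, 79, 42, 51, 8, 96, 95, 83, 90, 23, 125, 141, 31, 70, 85, 114, 9, 108, 88, 150, 139, 7, 84, 102, 16, 41, 39, 15, 29, 46, 99, 131, 62, 140, 19, 77, 18, 65, 25, 149, 127, 14, 17, 53, 32, 82, 78, 30, 58, 92, 47, 111, 124, 129, 38, 3, 36, 130, 50, 147, 103, 28, 34, 106, 64, 13, 5, 60, 116, 33, 94, 71, 97, 107, 76, 6, 72, 109, 100, 143, 55, 56, 68, 61, 128, 26, 10, 120, 81, 66, 37, 142, 43, 63, 1]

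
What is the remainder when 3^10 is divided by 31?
By repeated squaring (mod 31): 3^{1}≡3, 3^{2}≡9, 3^{4}≡19, 3^{8}≡20. Then 3^{10} = 3^{8+2} ≡ 20 × 9 ≡ 25 (mod 31)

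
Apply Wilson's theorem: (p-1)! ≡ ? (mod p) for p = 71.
By Wilson's theorem, (70)! ≡ -1 ≡ 70 mod 71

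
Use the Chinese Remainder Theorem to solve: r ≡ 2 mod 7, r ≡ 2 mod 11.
M = 7 × 11 = 77. M₁ = 11, y₁ ≡ 2 mod 7. M₂ = 7, y₂ ≡ 8 mod 11. r = 2×11×2 + 2×7×8 ≡ 2 mod 77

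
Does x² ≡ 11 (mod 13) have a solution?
By Euler's criterion: 11^{6} ≡ 12 (mod 13). Since this equals -1 (≡ 12), 11 is not a QR.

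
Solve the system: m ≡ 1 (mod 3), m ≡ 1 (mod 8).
M = 3 × 8 = 24. M₁ = 8, y₁ ≡ 2 (mod 3). M₂ = 3, y₂ ≡ 3 (mod 8). m = 1×8×2 + 1×3×3 ≡ 1 (mod 24)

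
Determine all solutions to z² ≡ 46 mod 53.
The square roots of 46 mod 53 are 24 and 29. Verify: 24² = 576 ≡ 46 mod 53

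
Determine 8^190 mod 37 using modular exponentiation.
Using Fermat: 8^{36} ≡ 1 mod 37. 190 ≡ 10 mod 36. So 8^{190} ≡ 8^{10} ≡ 11 mod 37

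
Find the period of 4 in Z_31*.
Powers of 4 mod 31: 4^1≡4, 4^2≡16, 4^3≡2, 4^4≡8, 4^5≡1. So the order of 4 is 5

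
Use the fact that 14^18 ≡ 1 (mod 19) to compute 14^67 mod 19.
By Fermat: 14^{18} ≡ 1 (mod 19). 67 = 3×18 + 13. So 14^{67} ≡ 14^{13} ≡ 2 (mod 19)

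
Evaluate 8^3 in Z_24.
8^{3} = 512 ≡ 8 (mod 24)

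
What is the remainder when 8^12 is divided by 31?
By repeated squaring (mod 31): 8^{1}≡8, 8^{2}≡2, 8^{4}≡4, 8^{8}≡16. Then 8^{12} = 8^{8+4} ≡ 16 × 4 ≡ 2 (mod 31)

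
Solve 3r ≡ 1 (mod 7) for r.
Since 7 is prime, by Fermat 3^(-1) ≡ 3^{5} ≡ 5 (mod 7). Verify: 3 × 5 = 15 ≡ 1 (mod 7)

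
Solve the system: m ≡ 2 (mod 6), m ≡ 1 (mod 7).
M = 6 × 7 = 42. M₁ = 7, y₁ ≡ 1 (mod 6). M₂ = 6, y₂ ≡ 6 (mod 7). m = 2×7×1 + 1×6×6 ≡ 8 (mod 42)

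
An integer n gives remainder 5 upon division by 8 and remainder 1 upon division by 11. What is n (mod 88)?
M = 8 × 11 = 88. M₁ = 11, y₁ ≡ 3 (mod 8). M₂ = 8, y₂ ≡ 7 (mod 11). n = 5×11×3 + 1×8×7 ≡ 45 (mod 88)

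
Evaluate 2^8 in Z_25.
By repeated squaring mod 25: 2^{1}≡2, 2^{2}≡4, 2^{4}≡16, 2^{8}≡6. So 2^{8} ≡ 6 mod 25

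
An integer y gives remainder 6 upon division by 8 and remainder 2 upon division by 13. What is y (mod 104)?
M = 8 × 13 = 104. M₁ = 13, y₁ ≡ 5 (mod 8). M₂ = 8, y₂ ≡ 5 (mod 13). y = 6×13×5 + 2×8×5 ≡ 54 (mod 104)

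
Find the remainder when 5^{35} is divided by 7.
By Fermat: 5^{6} ≡ 1 mod 7. 35 = 5×6 + 5. So 5^{35} ≡ 5^{5} ≡ 3 mod 7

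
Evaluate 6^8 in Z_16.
By repeated squaring (mod 16): 6^{1}≡6, 6^{2}≡4, 6^{4}≡0, 6^{8}≡0. So 6^{8} ≡ 0 (mod 16)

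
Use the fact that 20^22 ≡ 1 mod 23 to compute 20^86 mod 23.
By Fermat: 20^{22} ≡ 1 mod 23. 86 = 3×22 + 20. So 20^{86} ≡ 20^{20} ≡ 18 mod 23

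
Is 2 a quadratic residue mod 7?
By Euler's criterion: 2^{3} ≡ 1 (mod 7). Since this equals 1, 2 is a QR.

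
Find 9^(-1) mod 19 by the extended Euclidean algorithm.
Extended GCD: 9(-2) + 19(1) = 1. So 9^(-1) ≡ -2 ≡ 17 mod 19. Verify: 9 × 17 = 153 ≡ 1 mod 19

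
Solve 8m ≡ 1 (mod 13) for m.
Since 13 is prime, by Fermat 8^(-1) ≡ 8^{11} ≡ 5 (mod 13). Verify: 8 × 5 = 40 ≡ 1 (mod 13)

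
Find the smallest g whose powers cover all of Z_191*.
g = 19. For each prime q|190: 19^{95}≡190, 19^{38}≡39, 19^{10}≡52, none ≡ 1, so ord_191(19) = 190 and 19 is a primitive root.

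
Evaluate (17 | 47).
(17/47) = 17^{23} mod 47 = 1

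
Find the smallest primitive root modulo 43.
g = 3. Powers: [3, 9, 27, 38, 28, 41, 37, ...] generates all 42 non-zero residues.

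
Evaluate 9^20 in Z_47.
By repeated squaring (mod 47): 9^{1}≡9, 9^{2}≡34, 9^{4}≡28, 9^{8}≡32, 9^{16}≡37. Then 9^{20} = 9^{16+4} ≡ 37 × 28 ≡ 2 (mod 47)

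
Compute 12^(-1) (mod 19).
Since 19 is prime, by Fermat 12^(-1) ≡ 12^{17} ≡ 8 (mod 19). Verify: 12 × 8 = 96 ≡ 1 (mod 19)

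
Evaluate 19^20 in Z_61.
By repeated squaring mod 61: 19^{1}≡19, 19^{2}≡56, 19^{4}≡25, 19^{8}≡15, 19^{16}≡42. Then 19^{20} = 19^{16+4} ≡ 42 × 25 ≡ 13 mod 61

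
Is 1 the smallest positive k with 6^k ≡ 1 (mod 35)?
Powers of 6 mod 35: 6^1≡6, 6^2≡1. 6^1≡6≢1, so ord ≠ 1. No, the actual order is 2.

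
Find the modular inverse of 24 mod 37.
Since 37 is prime, by Fermat 24^(-1) ≡ 24^{35} ≡ 17 (mod 37). Verify: 24 × 17 = 408 ≡ 1 (mod 37)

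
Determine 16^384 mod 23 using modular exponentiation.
Using Fermat: 16^{22} ≡ 1 (mod 23). 384 ≡ 10 (mod 22). So 16^{384} ≡ 16^{10} ≡ 13 (mod 23)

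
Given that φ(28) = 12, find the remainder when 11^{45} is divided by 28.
By Euler: 11^{12} ≡ 1 (mod 28) since gcd(11, 28) = 1. 45 = 3×12 + 9. So 11^{45} ≡ 11^{9} ≡ 15 (mod 28)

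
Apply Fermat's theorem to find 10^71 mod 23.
By Fermat: 10^{22} ≡ 1 mod 23. 71 = 3×22 + 5. So 10^{71} ≡ 10^{5} ≡ 19 mod 23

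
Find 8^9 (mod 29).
By repeated squaring (mod 29): 8^{1}≡8, 8^{2}≡6, 8^{4}≡7, 8^{8}≡20. Then 8^{9} = 8^{8+1} ≡ 20 × 8 ≡ 15 (mod 29)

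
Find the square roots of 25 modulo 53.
The square roots of 25 mod 53 are 5 and 48. Verify: 5² = 25 ≡ 25 mod 53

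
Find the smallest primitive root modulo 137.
g = 3. Powers: [3, 9, 27, 81, 106, 44, 132, ...] generates all 136 non-zero residues.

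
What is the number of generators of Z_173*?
There are φ(173-1) = φ(172) = 84 primitive roots modulo 173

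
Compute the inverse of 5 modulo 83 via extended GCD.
Extended GCD: 5(-33) + 83(2) = 1. So 5^(-1) ≡ -33 ≡ 50 mod 83. Verify: 5 × 50 = 250 ≡ 1 mod 83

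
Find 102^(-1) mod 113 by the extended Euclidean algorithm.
Extended GCD: 102(41) + 113(-37) = 1. So 102^(-1) ≡ 41 mod 113. Verify: 102 × 41 = 4182 ≡ 1 mod 113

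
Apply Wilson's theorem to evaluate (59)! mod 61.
(60)! = (59)! × (60) ≡ -1 (mod 61). So (59)! ≡ -1 × (60)^(-1) ≡ (-1)×(-1) = 1 (mod 61)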